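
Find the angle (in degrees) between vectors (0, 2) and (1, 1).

With u = (0, 2), v = (1, 1):
u·v = 0·1 + 2·1 = 0 + 2 = 2.
|u| = √(0² + 2²) = √4, |v| = √(1² + 1²) = √2, so |u||v| = √(4·2) = √8.
cos θ = (u·v)/(|u||v|) = 2/√8 ≈ 0.707107
θ = arccos(0.707107) ≈ 45°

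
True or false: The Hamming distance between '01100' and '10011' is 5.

Differing positions: 1, 2, 3, 4, 5. Hamming distance = 5, so the claim is true.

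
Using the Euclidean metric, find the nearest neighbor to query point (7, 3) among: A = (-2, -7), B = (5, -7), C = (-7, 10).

Distances: d(A) ≈ 13.4536, d(B) ≈ 10.198, d(C) ≈ 15.6525. Nearest: B = (5, -7) with distance 10.198.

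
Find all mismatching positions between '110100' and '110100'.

Differing positions: none. Hamming distance = 0.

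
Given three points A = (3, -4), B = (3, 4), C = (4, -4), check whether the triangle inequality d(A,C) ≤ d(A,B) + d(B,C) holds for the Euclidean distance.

d(A,B) = √(0² + 8²) = √64 = 8, d(B,C) = √(1² + 8²) = √65 ≈ 8.0623, d(A,C) = √(1² + 0²) = √1 = 1.
d(A,C) = 1 ≤ 8 + 8.0623 = 16.0623. Triangle inequality is satisfied.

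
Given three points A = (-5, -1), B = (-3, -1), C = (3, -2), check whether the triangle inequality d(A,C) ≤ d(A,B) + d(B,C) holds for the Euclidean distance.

d(A,B) = √(2² + 0²) = √4 = 2, d(B,C) = √(6² + 1²) = √37 ≈ 6.0828, d(A,C) = √(8² + 1²) = √65 ≈ 8.0623.
d(A,C) ≈ 8.0623 ≤ 2 + 6.0828 = 8.0828. Triangle inequality is satisfied.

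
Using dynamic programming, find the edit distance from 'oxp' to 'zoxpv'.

Let D[i][j] be the edit distance between the first i characters of 'oxp' and the first j characters of 'zoxpv', with D[i][0] = i, D[0][j] = j, and D[i][j] = D[i-1][j-1] if the characters match, else 1 + min(D[i-1][j], D[i][j-1], D[i-1][j-1]). Filling the table (rows: prefixes of 'oxp', columns: prefixes of 'zoxpv'):
     ε  z  o  x  p  v
  ε  0  1  2  3  4  5
  o  1  1  1  2  3  4
  x  2  2  2  1  2  3
  p  3  3  3  2  1  2
The bottom-right entry gives D[3][5] = 2, so no sequence of fewer than 2 edits works. Backtracking through the table gives one optimal edit sequence (2 edits):
  oxp → zoxp (ins z @1)
  zoxp → zoxpv (ins v @5)
Edit distance = 2.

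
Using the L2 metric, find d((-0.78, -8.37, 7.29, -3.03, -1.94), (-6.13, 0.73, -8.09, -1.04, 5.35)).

√(Σ(x_i - y_i)²) = √((-0.78 - (-6.13))² + (-8.37 - 0.73)² + (7.29 - (-8.09))² + (-3.03 - (-1.04))² + (-1.94 - 5.35)²)
= √(5.35² + (-9.1)² + 15.38² + (-1.99)² + (-7.29)²) = √(28.6225 + 82.81 + 236.5444 + 3.9601 + 53.1441) = √405.0811 ≈ 20.1266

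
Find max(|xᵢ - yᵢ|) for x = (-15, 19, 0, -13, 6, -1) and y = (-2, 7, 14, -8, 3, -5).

max(|x_i - y_i|) = max(|-15 - (-2)|, |19 - 7|, |0 - 14|, |-13 - (-8)|, |6 - 3|, |-1 - (-5)|) = max(13, 12, 14, 5, 3, 4) = 14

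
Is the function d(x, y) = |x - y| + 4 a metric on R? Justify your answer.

No. d fails identity of indiscernibles (specifically d(x,x) = 0): d(8, 8) = |8 - 8| + 4 = 0 + 4 = 4 ≠ 0.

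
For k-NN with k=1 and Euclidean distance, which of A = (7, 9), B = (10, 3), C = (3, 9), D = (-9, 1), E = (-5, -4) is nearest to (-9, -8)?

Distances: d(A) ≈ 23.3452, d(B) ≈ 21.9545, d(C) ≈ 20.8087, d(D) = 9, d(E) ≈ 5.6569. Nearest: E = (-5, -4) with distance 5.6569.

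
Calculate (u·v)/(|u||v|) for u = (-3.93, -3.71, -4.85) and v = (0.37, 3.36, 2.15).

With u = (-3.93, -3.71, -4.85), v = (0.37, 3.36, 2.15):
u·v = (-3.93)·0.37 + (-3.71)·3.36 + (-4.85)·2.15 = (-1.4541) + (-12.4656) + (-10.4275) = -24.3472.
|u| = √((-3.93)² + (-3.71)² + (-4.85)²) = √(15.4449 + 13.7641 + 23.5225) = √52.7315, |v| = √(0.37² + 3.36² + 2.15²) = √(0.1369 + 11.2896 + 4.6225) = √16.049.
cos θ = (u·v)/(|u||v|) = -24.3472/(√52.7315·√16.049) ≈ -0.8369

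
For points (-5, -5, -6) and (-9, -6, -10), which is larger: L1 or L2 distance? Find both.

L1 = |-5 - (-9)| + |-5 - (-6)| + |-6 - (-10)| = 4 + 1 + 4 = 9
L2 = √(4² + 1² + 4²) = √33 ≈ 5.7446
L1 ≥ L2 always (equality iff movement is along one axis); L1 > L2 here.
Ratio L1/L2 = 9/√33 ≈ 1.5667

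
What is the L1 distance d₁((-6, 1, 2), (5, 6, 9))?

Σ|x_i - y_i| = |-6 - 5| + |1 - 6| + |2 - 9| = 11 + 5 + 7 = 23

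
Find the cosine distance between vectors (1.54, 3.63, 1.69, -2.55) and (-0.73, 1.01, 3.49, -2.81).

With u = (1.54, 3.63, 1.69, -2.55), v = (-0.73, 1.01, 3.49, -2.81):
u·v = 1.54·(-0.73) + 3.63·1.01 + 1.69·3.49 + (-2.55)·(-2.81) = (-1.1242) + 3.6663 + 5.8981 + 7.1655 = 15.6057.
|u| = √(1.54² + 3.63² + 1.69² + (-2.55)²) = √(2.3716 + 13.1769 + 2.8561 + 6.5025) = √24.9071, |v| = √((-0.73)² + 1.01² + 3.49² + (-2.81)²) = √(0.5329 + 1.0201 + 12.1801 + 7.8961) = √21.6292.
cos θ = (u·v)/(|u||v|) = 15.6057/(√24.9071·√21.6292) ≈ 0.6724
Cosine distance = 1 - cos θ ≈ 1 - 0.6724 = 0.3276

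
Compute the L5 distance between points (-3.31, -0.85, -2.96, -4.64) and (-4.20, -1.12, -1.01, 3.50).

(Σ|x_i - y_i|^5)^(1/5) = (|-3.31 - (-4.2)|^5 + |-0.85 - (-1.12)|^5 + |-2.96 - (-1.01)|^5 + |-4.64 - 3.5|^5)^(1/5)
= (0.89^5 + 0.27^5 + 1.95^5 + 8.14^5)^(1/5) ≈ (0.5584 + 0.0014 + 28.1951 + 35737.3236)^(1/5) = (35766.0785)^(1/5) ≈ 8.1413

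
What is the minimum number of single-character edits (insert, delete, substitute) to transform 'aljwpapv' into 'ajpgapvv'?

Let D[i][j] be the edit distance between the first i characters of 'aljwpapv' and the first j characters of 'ajpgapvv', with D[i][0] = i, D[0][j] = j, and D[i][j] = D[i-1][j-1] if the characters match, else 1 + min(D[i-1][j], D[i][j-1], D[i-1][j-1]). Filling the table (rows: prefixes of 'aljwpapv', columns: prefixes of 'ajpgapvv'):
     ε  a  j  p  g  a  p  v  v
  ε  0  1  2  3  4  5  6  7  8
  a  1  0  1  2  3  4  5  6  7
  l  2  1  1  2  3  4  5  6  7
  j  3  2  1  2  3  4  5  6  7
  w  4  3  2  2  3  4  5  6  7
  p  5  4  3  2  3  4  4  5  6
  a  6  5  4  3  3  3  4  5  6
  p  7  6  5  4  4  4  3  4  5
  v  8  7  6  5  5  5  4  3  4
The bottom-right entry gives D[8][8] = 4, so no sequence of fewer than 4 edits works. Backtracking through the table gives one optimal edit sequence (4 edits):
  aljwpapv → ajwpapv (del l @2)
  ajwpapv → ajppapv (sub w→p @3)
  ajppapv → ajpgapv (sub p→g @4)
  ajpgapv → ajpgapvv (ins v @7)
Edit distance = 4.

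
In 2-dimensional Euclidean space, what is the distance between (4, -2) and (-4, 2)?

√(Σ(x_i - y_i)²) = √((4 - (-4))² + (-2 - 2)²)
= √(8² + (-4)²) = √(64 + 16) = √80 ≈ 8.9443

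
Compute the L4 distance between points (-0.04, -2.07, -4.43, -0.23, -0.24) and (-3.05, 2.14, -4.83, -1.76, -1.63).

(Σ|x_i - y_i|^4)^(1/4) = (|-0.04 - (-3.05)|^4 + |-2.07 - 2.14|^4 + |-4.43 - (-4.83)|^4 + |-0.23 - (-1.76)|^4 + |-0.24 - (-1.63)|^4)^(1/4)
= (3.01^4 + 4.21^4 + 0.4^4 + 1.53^4 + 1.39^4)^(1/4) ≈ (82.0854 + 314.1437 + 0.0256 + 5.4798 + 3.733)^(1/4) = (405.4675)^(1/4) ≈ 4.4873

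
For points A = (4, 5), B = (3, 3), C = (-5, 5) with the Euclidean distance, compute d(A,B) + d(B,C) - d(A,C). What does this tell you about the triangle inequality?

d(A,B) = √(1² + 2²) = √5 ≈ 2.2361, d(B,C) = √(8² + 2²) = √68 ≈ 8.2462, d(A,C) = √(9² + 0²) = √81 = 9.
d(A,B) + d(B,C) - d(A,C) = 2.2361 + 8.2462 - 9 = 10.4823 - 9 = 1.4823 (to 4 decimal places). This is ≥ 0, so the triangle inequality holds for these points.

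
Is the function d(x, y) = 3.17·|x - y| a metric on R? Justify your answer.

Yes. Since |x - y| is a metric on R and 3.17 > 0, the positive scalar multiple 3.17·|x - y| is also a metric: scaling by a positive constant preserves non-negativity, identity (d=0 ⟺ |x-y|=0 ⟺ x=y), symmetry, and the triangle inequality.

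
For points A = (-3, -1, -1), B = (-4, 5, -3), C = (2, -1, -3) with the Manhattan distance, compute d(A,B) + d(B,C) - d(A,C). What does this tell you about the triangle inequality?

d(A,B) = 1 + 6 + 2 = 9, d(B,C) = 6 + 6 + 0 = 12, d(A,C) = 5 + 0 + 2 = 7.
d(A,B) + d(B,C) - d(A,C) = 9 + 12 - 7 = 21 - 7 = 14. This is ≥ 0, so the triangle inequality holds for these points.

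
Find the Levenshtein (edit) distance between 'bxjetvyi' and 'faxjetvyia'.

Let D[i][j] be the edit distance between the first i characters of 'bxjetvyi' and the first j characters of 'faxjetvyia', with D[i][0] = i, D[0][j] = j, and D[i][j] = D[i-1][j-1] if the characters match, else 1 + min(D[i-1][j], D[i][j-1], D[i-1][j-1]). Filling the table (rows: prefixes of 'bxjetvyi', columns: prefixes of 'faxjetvyia'):
     ε  f  a  x  j  e  t  v  y  i  a
  ε  0  1  2  3  4  5  6  7  8  9 10
  b  1  1  2  3  4  5  6  7  8  9 10
  x  2  2  2  2  3  4  5  6  7  8  9
  j  3  3  3  3  2  3  4  5  6  7  8
  e  4  4  4  4  3  2  3  4  5  6  7
  t  5  5  5  5  4  3  2  3  4  5  6
  v  6  6  6  6  5  4  3  2  3  4  5
  y  7  7  7  7  6  5  4  3  2  3  4
  i  8  8  8  8  7  6  5  4  3  2  3
The bottom-right entry gives D[8][10] = 3, so no sequence of fewer than 3 edits works. Backtracking through the table gives one optimal edit sequence (3 edits):
  bxjetvyi → fbxjetvyi (ins f @1)
  fbxjetvyi → faxjetvyi (sub b→a @2)
  faxjetvyi → faxjetvyia (ins a @10)
Edit distance = 3.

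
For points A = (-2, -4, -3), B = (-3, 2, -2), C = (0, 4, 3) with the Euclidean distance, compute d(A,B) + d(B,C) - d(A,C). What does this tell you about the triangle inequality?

d(A,B) = √(1² + 6² + 1²) = √38 ≈ 6.1644, d(B,C) = √(3² + 2² + 5²) = √38 ≈ 6.1644, d(A,C) = √(2² + 8² + 6²) = √104 ≈ 10.198.
d(A,B) + d(B,C) - d(A,C) = 6.1644 + 6.1644 - 10.198 = 12.3288 - 10.198 = 2.1308 (to 4 decimal places). This is ≥ 0, so the triangle inequality holds for these points.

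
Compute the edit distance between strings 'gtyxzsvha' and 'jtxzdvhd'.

Let D[i][j] be the edit distance between the first i characters of 'gtyxzsvha' and the first j characters of 'jtxzdvhd', with D[i][0] = i, D[0][j] = j, and D[i][j] = D[i-1][j-1] if the characters match, else 1 + min(D[i-1][j], D[i][j-1], D[i-1][j-1]). Filling the table (rows: prefixes of 'gtyxzsvha', columns: prefixes of 'jtxzdvhd'):
     ε  j  t  x  z  d  v  h  d
  ε  0  1  2  3  4  5  6  7  8
  g  1  1  2  3  4  5  6  7  8
  t  2  2  1  2  3  4  5  6  7
  y  3  3  2  2  3  4  5  6  7
  x  4  4  3  2  3  4  5  6  7
  z  5  5  4  3  2  3  4  5  6
  s  6  6  5  4  3  3  4  5  6
  v  7  7  6  5  4  4  3  4  5
  h  8  8  7  6  5  5  4  3  4
  a  9  9  8  7  6  6  5  4  4
The bottom-right entry gives D[9][8] = 4, so no sequence of fewer than 4 edits works. Backtracking through the table gives one optimal edit sequence (4 edits):
  gtyxzsvha → jtyxzsvha (sub g→j @1)
  jtyxzsvha → jtxzsvha (del y @3)
  jtxzsvha → jtxzdvha (sub s→d @5)
  jtxzdvha → jtxzdvhd (sub a→d @8)
Edit distance = 4.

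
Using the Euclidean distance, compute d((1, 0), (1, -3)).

(Σ|x_i - y_i|^2)^(1/2) = (|1 - 1|^2 + |0 - (-3)|^2)^(1/2)
= (0^2 + 3^2)^(1/2) = (0 + 9)^(1/2) = (9)^(1/2) = 3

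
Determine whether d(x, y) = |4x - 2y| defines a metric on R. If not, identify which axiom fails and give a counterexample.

No. d fails symmetry: d(5, 8) = |4·5 - 2·8| = |4| = 4, but d(8, 5) = |4·8 - 2·5| = |22| = 22. Since 4 ≠ 22, d(x,y) ≠ d(y,x) in general.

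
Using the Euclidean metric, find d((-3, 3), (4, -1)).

√(Σ(x_i - y_i)²) = √((-3 - 4)² + (3 - (-1))²)
= √((-7)² + 4²) = √(49 + 16) = √65 ≈ 8.0623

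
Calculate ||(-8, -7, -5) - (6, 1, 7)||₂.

√(Σ(x_i - y_i)²) = √((-8 - 6)² + (-7 - 1)² + (-5 - 7)²)
= √((-14)² + (-8)² + (-12)²) = √(196 + 64 + 144) = √404 ≈ 20.0998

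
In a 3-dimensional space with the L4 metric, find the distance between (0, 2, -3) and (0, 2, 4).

(Σ|x_i - y_i|^4)^(1/4) = (|0 - 0|^4 + |2 - 2|^4 + |-3 - 4|^4)^(1/4)
= (0^4 + 0^4 + 7^4)^(1/4) = (0 + 0 + 2401)^(1/4) = (2401)^(1/4) = 7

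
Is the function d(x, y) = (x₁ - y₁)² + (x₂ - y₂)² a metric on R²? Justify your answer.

No. The squared Euclidean distance fails the triangle inequality. Counterexample: x = (0, 0), y = (3, 3), z = (6, 6). d(x,z) = 6² + 6² = 72, but d(x,y) + d(y,z) = (3² + 3²) + (3² + 3²) = 18 + 18 = 36. Since 72 > 36, the triangle inequality is violated. (Note: √d, the ordinary Euclidean distance, IS a metric.)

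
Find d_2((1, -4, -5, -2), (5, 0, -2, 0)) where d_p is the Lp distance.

(Σ|x_i - y_i|^2)^(1/2) = (|1 - 5|^2 + |-4 - 0|^2 + |-5 - (-2)|^2 + |-2 - 0|^2)^(1/2)
= (4^2 + 4^2 + 3^2 + 2^2)^(1/2) = (16 + 16 + 9 + 4)^(1/2) = (45)^(1/2) ≈ 6.7082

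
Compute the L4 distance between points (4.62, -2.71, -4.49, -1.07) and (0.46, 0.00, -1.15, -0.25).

(Σ|x_i - y_i|^4)^(1/4) = (|4.62 - 0.46|^4 + |-2.71 - 0|^4 + |-4.49 - (-1.15)|^4 + |-1.07 - (-0.25)|^4)^(1/4)
= (4.16^4 + 2.71^4 + 3.34^4 + 0.82^4)^(1/4) ≈ (299.4838 + 53.9358 + 124.4474 + 0.4521)^(1/4) = (478.3191)^(1/4) ≈ 4.6766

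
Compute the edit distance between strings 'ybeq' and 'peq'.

Let D[i][j] be the edit distance between the first i characters of 'ybeq' and the first j characters of 'peq', with D[i][0] = i, D[0][j] = j, and D[i][j] = D[i-1][j-1] if the characters match, else 1 + min(D[i-1][j], D[i][j-1], D[i-1][j-1]). Filling the table (rows: prefixes of 'ybeq', columns: prefixes of 'peq'):
     ε  p  e  q
  ε  0  1  2  3
  y  1  1  2  3
  b  2  2  2  3
  e  3  3  2  3
  q  4  4  3  2
The bottom-right entry gives D[4][3] = 2, so no sequence of fewer than 2 edits works. Backtracking through the table gives one optimal edit sequence (2 edits):
  ybeq → beq (del y @1)
  beq → peq (sub b→p @1)
Edit distance = 2.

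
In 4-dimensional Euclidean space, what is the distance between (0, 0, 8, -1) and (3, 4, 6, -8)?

√(Σ(x_i - y_i)²) = √((0 - 3)² + (0 - 4)² + (8 - 6)² + (-1 - (-8))²)
= √((-3)² + (-4)² + 2² + 7²) = √(9 + 16 + 4 + 49) = √78 ≈ 8.8318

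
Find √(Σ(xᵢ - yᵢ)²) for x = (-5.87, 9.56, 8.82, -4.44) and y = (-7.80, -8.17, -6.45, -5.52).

√(Σ(x_i - y_i)²) = √((-5.87 - (-7.8))² + (9.56 - (-8.17))² + (8.82 - (-6.45))² + (-4.44 - (-5.52))²)
= √(1.93² + 17.73² + 15.27² + 1.08²) = √(3.7249 + 314.3529 + 233.1729 + 1.1664) = √552.4171 ≈ 23.5036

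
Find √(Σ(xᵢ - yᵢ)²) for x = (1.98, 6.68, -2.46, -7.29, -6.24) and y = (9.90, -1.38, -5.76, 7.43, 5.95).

√(Σ(x_i - y_i)²) = √((1.98 - 9.9)² + (6.68 - (-1.38))² + (-2.46 - (-5.76))² + (-7.29 - 7.43)² + (-6.24 - 5.95)²)
= √((-7.92)² + 8.06² + 3.3² + (-14.72)² + (-12.19)²) = √(62.7264 + 64.9636 + 10.89 + 216.6784 + 148.5961) = √503.8545 ≈ 22.4467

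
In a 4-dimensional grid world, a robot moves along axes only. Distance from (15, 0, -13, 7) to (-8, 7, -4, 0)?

Σ|x_i - y_i| = |15 - (-8)| + |0 - 7| + |-13 - (-4)| + |7 - 0| = 23 + 7 + 9 + 7 = 46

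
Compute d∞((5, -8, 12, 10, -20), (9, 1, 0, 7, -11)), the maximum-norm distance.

max(|x_i - y_i|) = max(|5 - 9|, |-8 - 1|, |12 - 0|, |10 - 7|, |-20 - (-11)|) = max(4, 9, 12, 3, 9) = 12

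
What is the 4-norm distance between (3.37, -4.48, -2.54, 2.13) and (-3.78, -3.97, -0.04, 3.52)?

(Σ|x_i - y_i|^4)^(1/4) = (|3.37 - (-3.78)|^4 + |-4.48 - (-3.97)|^4 + |-2.54 - (-0.04)|^4 + |2.13 - 3.52|^4)^(1/4)
= (7.15^4 + 0.51^4 + 2.5^4 + 1.39^4)^(1/4) ≈ (2613.51 + 0.0677 + 39.0625 + 3.733)^(1/4) = (2656.3732)^(1/4) ≈ 7.1791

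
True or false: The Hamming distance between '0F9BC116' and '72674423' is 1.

Differing positions: 1, 2, 3, 4, 5, 6, 7, 8. Hamming distance = 8, so the claim that d_H = 1 is false.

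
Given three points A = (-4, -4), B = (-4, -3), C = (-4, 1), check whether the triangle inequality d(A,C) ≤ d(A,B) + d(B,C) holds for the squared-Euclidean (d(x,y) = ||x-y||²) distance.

d(A,B) = 0² + 1² = 1, d(B,C) = 0² + 4² = 16, d(A,C) = 0² + 5² = 25.
d(A,C) = 25 > 1 + 16 = 17. Triangle inequality is VIOLATED. (Squared-Euclidean is not a metric — this is a counterexample.)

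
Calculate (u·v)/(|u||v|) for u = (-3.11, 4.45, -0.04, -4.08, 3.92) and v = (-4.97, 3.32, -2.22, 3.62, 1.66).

With u = (-3.11, 4.45, -0.04, -4.08, 3.92), v = (-4.97, 3.32, -2.22, 3.62, 1.66):
u·v = (-3.11)·(-4.97) + 4.45·3.32 + (-0.04)·(-2.22) + (-4.08)·3.62 + 3.92·1.66 = 15.4567 + 14.774 + 0.0888 + (-14.7696) + 6.5072 = 22.0571.
|u| = √((-3.11)² + 4.45² + (-0.04)² + (-4.08)² + 3.92²) = √(9.6721 + 19.8025 + 0.0016 + 16.6464 + 15.3664) = √61.489, |v| = √((-4.97)² + 3.32² + (-2.22)² + 3.62² + 1.66²) = √(24.7009 + 11.0224 + 4.9284 + 13.1044 + 2.7556) = √56.5117.
cos θ = (u·v)/(|u||v|) = 22.0571/(√61.489·√56.5117) ≈ 0.3742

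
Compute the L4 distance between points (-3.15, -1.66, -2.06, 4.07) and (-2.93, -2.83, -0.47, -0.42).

(Σ|x_i - y_i|^4)^(1/4) = (|-3.15 - (-2.93)|^4 + |-1.66 - (-2.83)|^4 + |-2.06 - (-0.47)|^4 + |4.07 - (-0.42)|^4)^(1/4)
= (0.22^4 + 1.17^4 + 1.59^4 + 4.49^4)^(1/4) ≈ (0.0023 + 1.8739 + 6.3913 + 406.4296)^(1/4) = (414.6971)^(1/4) ≈ 4.5127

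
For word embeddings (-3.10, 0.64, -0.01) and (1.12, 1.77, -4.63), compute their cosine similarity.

With u = (-3.10, 0.64, -0.01), v = (1.12, 1.77, -4.63):
u·v = (-3.1)·1.12 + 0.64·1.77 + (-0.01)·(-4.63) = (-3.472) + 1.1328 + 0.0463 = -2.2929.
|u| = √((-3.1)² + 0.64² + (-0.01)²) = √(9.61 + 0.4096 + 0.0001) = √10.0197, |v| = √(1.12² + 1.77² + (-4.63)²) = √(1.2544 + 3.1329 + 21.4369) = √25.8242.
cos θ = (u·v)/(|u||v|) = -2.2929/(√10.0197·√25.8242) ≈ -0.1425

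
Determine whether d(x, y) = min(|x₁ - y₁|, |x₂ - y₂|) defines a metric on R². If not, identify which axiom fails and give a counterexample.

No. d fails identity of indiscernibles: take x = (0, 0) and y = (0, 7). Then d(x,y) = min(|0 - 0|, |0 - 7|) = min(0, 7) = 0, yet x ≠ y.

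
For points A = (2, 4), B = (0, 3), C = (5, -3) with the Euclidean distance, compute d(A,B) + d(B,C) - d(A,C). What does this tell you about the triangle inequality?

d(A,B) = √(2² + 1²) = √5 ≈ 2.2361, d(B,C) = √(5² + 6²) = √61 ≈ 7.8102, d(A,C) = √(3² + 7²) = √58 ≈ 7.6158.
d(A,B) + d(B,C) - d(A,C) = 2.2361 + 7.8102 - 7.6158 = 10.0463 - 7.6158 = 2.4305 (to 4 decimal places). This is ≥ 0, so the triangle inequality holds for these points.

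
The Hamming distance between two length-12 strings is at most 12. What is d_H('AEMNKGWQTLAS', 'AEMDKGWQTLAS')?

Differing positions: 4. Hamming distance = 1. The maximum possible Hamming distance for length-12 strings is 12, so d_H/12 = 1/12 ≈ 0.0833.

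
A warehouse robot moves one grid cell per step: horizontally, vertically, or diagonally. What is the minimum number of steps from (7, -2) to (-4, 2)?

max(|x_i - y_i|) = max(|7 - (-4)|, |-2 - 2|) = max(11, 4) = 11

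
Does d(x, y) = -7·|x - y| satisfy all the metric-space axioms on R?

No. With c = -7 < 0, d fails non-negativity: d(1, 10) = -7·|1 - 10| = -7·9 = -63 < 0.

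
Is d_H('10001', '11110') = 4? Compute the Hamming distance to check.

Differing positions: 2, 3, 4, 5. Hamming distance = 4, so the claim is true.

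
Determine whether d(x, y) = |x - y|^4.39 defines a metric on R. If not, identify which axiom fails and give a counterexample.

No. d(x,y) = |x-y|^4.39 fails the triangle inequality since p = 4.39 > 1. Counterexample: x = -1, y = 3, z = 8. d(x,z) = |-1 - 8|^4.39 = 9^4.39 ≈ 15456.979, but d(x,y) + d(y,z) = 4^4.39 + 5^4.39 ≈ 439.5855 + 1170.7882 = 1610.3737. Since 15456.979 > 1610.3737, the triangle inequality is violated.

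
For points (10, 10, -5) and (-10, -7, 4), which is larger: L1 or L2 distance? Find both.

L1 = |10 - (-10)| + |10 - (-7)| + |-5 - 4| = 20 + 17 + 9 = 46
L2 = √(20² + 17² + 9²) = √770 ≈ 27.7489
L1 ≥ L2 always (equality iff movement is along one axis); L1 > L2 here.
Ratio L1/L2 = 46/√770 ≈ 1.6577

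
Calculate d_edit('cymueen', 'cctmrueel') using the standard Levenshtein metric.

Let D[i][j] be the edit distance between the first i characters of 'cymueen' and the first j characters of 'cctmrueel', with D[i][0] = i, D[0][j] = j, and D[i][j] = D[i-1][j-1] if the characters match, else 1 + min(D[i-1][j], D[i][j-1], D[i-1][j-1]). Filling the table (rows: prefixes of 'cymueen', columns: prefixes of 'cctmrueel'):
     ε  c  c  t  m  r  u  e  e  l
  ε  0  1  2  3  4  5  6  7  8  9
  c  1  0  1  2  3  4  5  6  7  8
  y  2  1  1  2  3  4  5  6  7  8
  m  3  2  2  2  2  3  4  5  6  7
  u  4  3  3  3  3  3  3  4  5  6
  e  5  4  4  4  4  4  4  3  4  5
  e  6  5  5  5  5  5  5  4  3  4
  n  7  6  6  6  6  6  6  5  4  4
The bottom-right entry gives D[7][9] = 4, so no sequence of fewer than 4 edits works. Backtracking through the table gives one optimal edit sequence (4 edits):
  cymueen → ccymueen (ins c @1)
  ccymueen → cctmueen (sub y→t @3)
  cctmueen → cctmrueen (ins r @5)
  cctmrueen → cctmrueel (sub n→l @9)
Edit distance = 4.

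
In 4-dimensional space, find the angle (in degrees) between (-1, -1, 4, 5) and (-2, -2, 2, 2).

With u = (-1, -1, 4, 5), v = (-2, -2, 2, 2):
u·v = (-1)·(-2) + (-1)·(-2) + 4·2 + 5·2 = 2 + 2 + 8 + 10 = 22.
|u| = √((-1)² + (-1)² + 4² + 5²) = √43, |v| = √((-2)² + (-2)² + 2² + 2²) = √16, so |u||v| = √(43·16) = √688.
cos θ = (u·v)/(|u||v|) = 22/√688 ≈ 0.838742
θ = arccos(0.838742) ≈ 32.99°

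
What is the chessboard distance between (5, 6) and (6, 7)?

max(|x_i - y_i|) = max(|5 - 6|, |6 - 7|) = max(1, 1) = 1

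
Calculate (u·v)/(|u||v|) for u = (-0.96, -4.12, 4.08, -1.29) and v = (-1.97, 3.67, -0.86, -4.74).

With u = (-0.96, -4.12, 4.08, -1.29), v = (-1.97, 3.67, -0.86, -4.74):
u·v = (-0.96)·(-1.97) + (-4.12)·3.67 + 4.08·(-0.86) + (-1.29)·(-4.74) = 1.8912 + (-15.1204) + (-3.5088) + 6.1146 = -10.6234.
|u| = √((-0.96)² + (-4.12)² + 4.08² + (-1.29)²) = √(0.9216 + 16.9744 + 16.6464 + 1.6641) = √36.2065, |v| = √((-1.97)² + 3.67² + (-0.86)² + (-4.74)²) = √(3.8809 + 13.4689 + 0.7396 + 22.4676) = √40.557.
cos θ = (u·v)/(|u||v|) = -10.6234/(√36.2065·√40.557) ≈ -0.2772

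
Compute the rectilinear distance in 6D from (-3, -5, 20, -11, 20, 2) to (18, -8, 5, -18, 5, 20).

Σ|x_i - y_i| = |-3 - 18| + |-5 - (-8)| + |20 - 5| + |-11 - (-18)| + |20 - 5| + |2 - 20| = 21 + 3 + 15 + 7 + 15 + 18 = 79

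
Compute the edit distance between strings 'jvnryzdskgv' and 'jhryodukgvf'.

Let D[i][j] be the edit distance between the first i characters of 'jvnryzdskgv' and the first j characters of 'jhryodukgvf', with D[i][0] = i, D[0][j] = j, and D[i][j] = D[i-1][j-1] if the characters match, else 1 + min(D[i-1][j], D[i][j-1], D[i-1][j-1]). Filling the table (rows: prefixes of 'jvnryzdskgv', columns: prefixes of 'jhryodukgvf'):
     ε  j  h  r  y  o  d  u  k  g  v  f
  ε  0  1  2  3  4  5  6  7  8  9 10 11
  j  1  0  1  2  3  4  5  6  7  8  9 10
  v  2  1  1  2  3  4  5  6  7  8  8  9
  n  3  2  2  2  3  4  5  6  7  8  9  9
  r  4  3  3  2  3  4  5  6  7  8  9 10
  y  5  4  4  3  2  3  4  5  6  7  8  9
  z  6  5  5  4  3  3  4  5  6  7  8  9
  d  7  6  6  5  4  4  3  4  5  6  7  8
  s  8  7  7  6  5  5  4  4  5  6  7  8
  k  9  8  8  7  6  6  5  5  4  5  6  7
  g 10  9  9  8  7  7  6  6  5  4  5  6
  v 11 10 10  9  8  8  7  7  6  5  4  5
The bottom-right entry gives D[11][11] = 5, so no sequence of fewer than 5 edits works. Backtracking through the table gives one optimal edit sequence (5 edits):
  jvnryzdskgv → jnryzdskgv (del v @2)
  jnryzdskgv → jhryzdskgv (sub n→h @2)
  jhryzdskgv → jhryodskgv (sub z→o @5)
  jhryodskgv → jhryodukgv (sub s→u @7)
  jhryodukgv → jhryodukgvf (ins f @11)
Edit distance = 5.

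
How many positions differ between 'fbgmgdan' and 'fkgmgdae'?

Differing positions: 2, 8. Hamming distance = 2.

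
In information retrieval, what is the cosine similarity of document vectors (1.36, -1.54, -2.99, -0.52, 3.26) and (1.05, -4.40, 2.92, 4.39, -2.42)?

With u = (1.36, -1.54, -2.99, -0.52, 3.26), v = (1.05, -4.40, 2.92, 4.39, -2.42):
u·v = 1.36·1.05 + (-1.54)·(-4.4) + (-2.99)·2.92 + (-0.52)·4.39 + 3.26·(-2.42) = 1.428 + 6.776 + (-8.7308) + (-2.2828) + (-7.8892) = -10.6988.
|u| = √(1.36² + (-1.54)² + (-2.99)² + (-0.52)² + 3.26²) = √(1.8496 + 2.3716 + 8.9401 + 0.2704 + 10.6276) = √24.0593, |v| = √(1.05² + (-4.4)² + 2.92² + 4.39² + (-2.42)²) = √(1.1025 + 19.36 + 8.5264 + 19.2721 + 5.8564) = √54.1174.
cos θ = (u·v)/(|u||v|) = -10.6988/(√24.0593·√54.1174) ≈ -0.2965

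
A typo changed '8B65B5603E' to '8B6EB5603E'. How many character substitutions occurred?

Differing positions: 4. Hamming distance = 1.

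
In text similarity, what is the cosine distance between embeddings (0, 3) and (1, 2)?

With u = (0, 3), v = (1, 2):
u·v = 0·1 + 3·2 = 0 + 6 = 6.
|u| = √(0² + 3²) = √9, |v| = √(1² + 2²) = √5, so |u||v| = √(9·5) = √45.
cos θ = (u·v)/(|u||v|) = 6/√45 ≈ 0.8944
Cosine distance = 1 - cos θ ≈ 1 - 0.8944 = 0.1056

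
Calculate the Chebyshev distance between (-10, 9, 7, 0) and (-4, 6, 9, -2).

max(|x_i - y_i|) = max(|-10 - (-4)|, |9 - 6|, |7 - 9|, |0 - (-2)|) = max(6, 3, 2, 2) = 6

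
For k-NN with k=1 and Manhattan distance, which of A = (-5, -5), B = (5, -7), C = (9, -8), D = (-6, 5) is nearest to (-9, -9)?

Distances: d(A) = 8, d(B) = 16, d(C) = 19, d(D) = 17. Nearest: A = (-5, -5) with distance 8.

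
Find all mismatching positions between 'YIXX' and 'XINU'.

Differing positions: 1, 3, 4. Hamming distance = 3.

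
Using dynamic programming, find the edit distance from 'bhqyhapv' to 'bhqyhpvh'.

Let D[i][j] be the edit distance between the first i characters of 'bhqyhapv' and the first j characters of 'bhqyhpvh', with D[i][0] = i, D[0][j] = j, and D[i][j] = D[i-1][j-1] if the characters match, else 1 + min(D[i-1][j], D[i][j-1], D[i-1][j-1]). Filling the table (rows: prefixes of 'bhqyhapv', columns: prefixes of 'bhqyhpvh'):
     ε  b  h  q  y  h  p  v  h
  ε  0  1  2  3  4  5  6  7  8
  b  1  0  1  2  3  4  5  6  7
  h  2  1  0  1  2  3  4  5  6
  q  3  2  1  0  1  2  3  4  5
  y  4  3  2  1  0  1  2  3  4
  h  5  4  3  2  1  0  1  2  3
  a  6  5  4  3  2  1  1  2  3
  p  7  6  5  4  3  2  1  2  3
  v  8  7  6  5  4  3  2  1  2
The bottom-right entry gives D[8][8] = 2, so no sequence of fewer than 2 edits works. Backtracking through the table gives one optimal edit sequence (2 edits):
  bhqyhapv → bhqyhpv (del a @6)
  bhqyhpv → bhqyhpvh (ins h @8)
Edit distance = 2.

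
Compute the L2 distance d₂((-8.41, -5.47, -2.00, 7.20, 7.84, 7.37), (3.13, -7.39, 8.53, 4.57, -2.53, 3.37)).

√(Σ(x_i - y_i)²) = √((-8.41 - 3.13)² + (-5.47 - (-7.39))² + (-2 - 8.53)² + (7.2 - 4.57)² + (7.84 - (-2.53))² + (7.37 - 3.37)²)
= √((-11.54)² + 1.92² + (-10.53)² + 2.63² + 10.37² + 4²) = √(133.1716 + 3.6864 + 110.8809 + 6.9169 + 107.5369 + 16) = √378.1927 ≈ 19.4472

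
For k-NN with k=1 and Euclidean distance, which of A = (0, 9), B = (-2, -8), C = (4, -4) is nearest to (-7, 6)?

Distances: d(A) ≈ 7.6158, d(B) ≈ 14.8661, d(C) ≈ 14.8661. Nearest: A = (0, 9) with distance 7.6158.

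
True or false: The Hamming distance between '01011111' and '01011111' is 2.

Differing positions: none. Hamming distance = 0, so the claim that d_H = 2 is false.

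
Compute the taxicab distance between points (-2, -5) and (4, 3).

Σ|x_i - y_i| = |-2 - 4| + |-5 - 3| = 6 + 8 = 14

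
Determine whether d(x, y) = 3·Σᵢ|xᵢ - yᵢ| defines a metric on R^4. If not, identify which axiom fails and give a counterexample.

Yes. The L1 (Manhattan) norm induces a metric on R^4, and multiplying a metric by a positive constant 3 > 0 preserves all four axioms: non-negativity (3·||x-y|| ≥ 0), identity (3·||x-y|| = 0 ⟺ ||x-y|| = 0 ⟺ x = y), symmetry (||x-y|| = ||y-x||), and the triangle inequality (3·||x-z|| ≤ 3·||x-y|| + 3·||y-z||). So d is a metric.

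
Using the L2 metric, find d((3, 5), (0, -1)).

√(Σ(x_i - y_i)²) = √((3 - 0)² + (5 - (-1))²)
= √(3² + 6²) = √(9 + 36) = √45 ≈ 6.7082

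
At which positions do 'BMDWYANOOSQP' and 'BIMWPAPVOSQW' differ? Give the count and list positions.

Differing positions: 2, 3, 5, 7, 8, 12. Hamming distance = 6.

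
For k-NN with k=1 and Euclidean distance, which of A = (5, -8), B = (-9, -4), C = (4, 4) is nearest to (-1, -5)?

Distances: d(A) ≈ 6.7082, d(B) ≈ 8.0623, d(C) ≈ 10.2956. Nearest: A = (5, -8) with distance 6.7082.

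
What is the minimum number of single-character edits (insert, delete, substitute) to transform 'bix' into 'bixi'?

Let D[i][j] be the edit distance between the first i characters of 'bix' and the first j characters of 'bixi', with D[i][0] = i, D[0][j] = j, and D[i][j] = D[i-1][j-1] if the characters match, else 1 + min(D[i-1][j], D[i][j-1], D[i-1][j-1]). Filling the table (rows: prefixes of 'bix', columns: prefixes of 'bixi'):
     ε  b  i  x  i
  ε  0  1  2  3  4
  b  1  0  1  2  3
  i  2  1  0  1  2
  x  3  2  1  0  1
The bottom-right entry gives D[3][4] = 1, so no sequence of fewer than 1 edit works. Backtracking through the table gives one optimal edit sequence (1 edit):
  bix → bixi (ins i @4)
Edit distance = 1.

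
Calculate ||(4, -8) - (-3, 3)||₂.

√(Σ(x_i - y_i)²) = √((4 - (-3))² + (-8 - 3)²)
= √(7² + (-11)²) = √(49 + 121) = √170 ≈ 13.0384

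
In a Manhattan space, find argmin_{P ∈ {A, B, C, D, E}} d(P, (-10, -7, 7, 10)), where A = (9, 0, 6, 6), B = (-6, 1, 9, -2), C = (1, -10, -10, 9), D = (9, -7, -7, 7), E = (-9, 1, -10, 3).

Distances: d(A) = 31, d(B) = 26, d(C) = 32, d(D) = 36, d(E) = 33. Nearest: B = (-6, 1, 9, -2) with distance 26.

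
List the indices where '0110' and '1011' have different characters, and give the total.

Differing positions: 1, 2, 4. Hamming distance = 3.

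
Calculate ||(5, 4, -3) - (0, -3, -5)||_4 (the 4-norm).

(Σ|x_i - y_i|^4)^(1/4) = (|5 - 0|^4 + |4 - (-3)|^4 + |-3 - (-5)|^4)^(1/4)
= (5^4 + 7^4 + 2^4)^(1/4) = (625 + 2401 + 16)^(1/4) = (3042)^(1/4) ≈ 7.4266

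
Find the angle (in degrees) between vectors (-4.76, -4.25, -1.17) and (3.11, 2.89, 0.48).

With u = (-4.76, -4.25, -1.17), v = (3.11, 2.89, 0.48):
u·v = (-4.76)·3.11 + (-4.25)·2.89 + (-1.17)·0.48 = (-14.8036) + (-12.2825) + (-0.5616) = -27.6477.
|u| = √((-4.76)² + (-4.25)² + (-1.17)²) = √(22.6576 + 18.0625 + 1.3689) = √42.089, |v| = √(3.11² + 2.89² + 0.48²) = √(9.6721 + 8.3521 + 0.2304) = √18.2546.
cos θ = (u·v)/(|u||v|) = -27.6477/(√42.089·√18.2546) ≈ -0.997444
θ = arccos(-0.997444) ≈ 175.9°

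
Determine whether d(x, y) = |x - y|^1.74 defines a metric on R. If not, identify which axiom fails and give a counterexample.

No. d(x,y) = |x-y|^1.74 fails the triangle inequality since p = 1.74 > 1. Counterexample: x = 2, y = 4, z = 9. d(x,z) = |2 - 9|^1.74 = 7^1.74 ≈ 29.5441, but d(x,y) + d(y,z) = 2^1.74 + 5^1.74 ≈ 3.3404 + 16.4516 = 19.792. Since 29.5441 > 19.792, the triangle inequality is violated.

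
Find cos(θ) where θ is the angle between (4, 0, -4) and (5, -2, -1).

With u = (4, 0, -4), v = (5, -2, -1):
u·v = 4·5 + 0·(-2) + (-4)·(-1) = 20 + 0 + 4 = 24.
|u| = √(4² + 0² + (-4)²) = √32, |v| = √(5² + (-2)² + (-1)²) = √30, so |u||v| = √(32·30) = √960.
cos θ = (u·v)/(|u||v|) = 24/√960 ≈ 0.7746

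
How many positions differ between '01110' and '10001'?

Differing positions: 1, 2, 3, 4, 5. Hamming distance = 5.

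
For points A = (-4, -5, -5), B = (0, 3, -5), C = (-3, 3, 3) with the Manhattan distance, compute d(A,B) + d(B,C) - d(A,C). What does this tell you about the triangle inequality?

d(A,B) = 4 + 8 + 0 = 12, d(B,C) = 3 + 0 + 8 = 11, d(A,C) = 1 + 8 + 8 = 17.
d(A,B) + d(B,C) - d(A,C) = 12 + 11 - 17 = 23 - 17 = 6. This is ≥ 0, so the triangle inequality holds for these points.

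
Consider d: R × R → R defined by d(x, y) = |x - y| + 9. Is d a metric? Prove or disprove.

No. d fails identity of indiscernibles (specifically d(x,x) = 0): d(-2, -2) = |-2 - (-2)| + 9 = 0 + 9 = 9 ≠ 0.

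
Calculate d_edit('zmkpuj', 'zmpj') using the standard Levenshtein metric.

Let D[i][j] be the edit distance between the first i characters of 'zmkpuj' and the first j characters of 'zmpj', with D[i][0] = i, D[0][j] = j, and D[i][j] = D[i-1][j-1] if the characters match, else 1 + min(D[i-1][j], D[i][j-1], D[i-1][j-1]). Filling the table (rows: prefixes of 'zmkpuj', columns: prefixes of 'zmpj'):
     ε  z  m  p  j
  ε  0  1  2  3  4
  z  1  0  1  2  3
  m  2  1  0  1  2
  k  3  2  1  1  2
  p  4  3  2  1  2
  u  5  4  3  2  2
  j  6  5  4  3  2
The bottom-right entry gives D[6][4] = 2, so no sequence of fewer than 2 edits works. Backtracking through the table gives one optimal edit sequence (2 edits):
  zmkpuj → zmpuj (del k @3)
  zmpuj → zmpj (del u @4)
Edit distance = 2.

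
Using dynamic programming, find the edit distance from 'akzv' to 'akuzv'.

Let D[i][j] be the edit distance between the first i characters of 'akzv' and the first j characters of 'akuzv', with D[i][0] = i, D[0][j] = j, and D[i][j] = D[i-1][j-1] if the characters match, else 1 + min(D[i-1][j], D[i][j-1], D[i-1][j-1]). Filling the table (rows: prefixes of 'akzv', columns: prefixes of 'akuzv'):
     ε  a  k  u  z  v
  ε  0  1  2  3  4  5
  a  1  0  1  2  3  4
  k  2  1  0  1  2  3
  z  3  2  1  1  1  2
  v  4  3  2  2  2  1
The bottom-right entry gives D[4][5] = 1, so no sequence of fewer than 1 edit works. Backtracking through the table gives one optimal edit sequence (1 edit):
  akzv → akuzv (ins u @3)
Edit distance = 1.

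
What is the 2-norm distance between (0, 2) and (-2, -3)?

(Σ|x_i - y_i|^2)^(1/2) = (|0 - (-2)|^2 + |2 - (-3)|^2)^(1/2)
= (2^2 + 5^2)^(1/2) = (4 + 25)^(1/2) = (29)^(1/2) ≈ 5.3852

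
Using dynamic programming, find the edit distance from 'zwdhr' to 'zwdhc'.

Let D[i][j] be the edit distance between the first i characters of 'zwdhr' and the first j characters of 'zwdhc', with D[i][0] = i, D[0][j] = j, and D[i][j] = D[i-1][j-1] if the characters match, else 1 + min(D[i-1][j], D[i][j-1], D[i-1][j-1]). Filling the table (rows: prefixes of 'zwdhr', columns: prefixes of 'zwdhc'):
     ε  z  w  d  h  c
  ε  0  1  2  3  4  5
  z  1  0  1  2  3  4
  w  2  1  0  1  2  3
  d  3  2  1  0  1  2
  h  4  3  2  1  0  1
  r  5  4  3  2  1  1
The bottom-right entry gives D[5][5] = 1, so no sequence of fewer than 1 edit works. Backtracking through the table gives one optimal edit sequence (1 edit):
  zwdhr → zwdhc (sub r→c @5)
Edit distance = 1.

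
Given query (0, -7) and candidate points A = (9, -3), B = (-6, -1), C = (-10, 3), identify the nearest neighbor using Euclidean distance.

Distances: d(A) ≈ 9.8489, d(B) ≈ 8.4853, d(C) ≈ 14.1421. Nearest: B = (-6, -1) with distance 8.4853.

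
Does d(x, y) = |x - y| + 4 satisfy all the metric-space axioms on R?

No. d fails identity of indiscernibles (specifically d(x,x) = 0): d(-6, -6) = |-6 - (-6)| + 4 = 0 + 4 = 4 ≠ 0.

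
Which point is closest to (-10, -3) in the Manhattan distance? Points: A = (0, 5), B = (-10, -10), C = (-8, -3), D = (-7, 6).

Distances: d(A) = 18, d(B) = 7, d(C) = 2, d(D) = 12. Nearest: C = (-8, -3) with distance 2.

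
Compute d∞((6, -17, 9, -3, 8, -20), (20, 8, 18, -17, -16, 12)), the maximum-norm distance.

max(|x_i - y_i|) = max(|6 - 20|, |-17 - 8|, |9 - 18|, |-3 - (-17)|, |8 - (-16)|, |-20 - 12|) = max(14, 25, 9, 14, 24, 32) = 32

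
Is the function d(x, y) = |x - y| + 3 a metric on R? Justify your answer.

No. d fails identity of indiscernibles (specifically d(x,x) = 0): d(5, 5) = |5 - 5| + 3 = 0 + 3 = 3 ≠ 0.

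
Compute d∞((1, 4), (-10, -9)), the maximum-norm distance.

max(|x_i - y_i|) = max(|1 - (-10)|, |4 - (-9)|) = max(11, 13) = 13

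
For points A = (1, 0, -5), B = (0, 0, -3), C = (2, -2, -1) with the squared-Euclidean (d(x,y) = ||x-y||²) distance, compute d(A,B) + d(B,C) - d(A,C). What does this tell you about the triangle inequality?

d(A,B) = 1² + 0² + 2² = 5, d(B,C) = 2² + 2² + 2² = 12, d(A,C) = 1² + 2² + 4² = 21.
d(A,B) + d(B,C) - d(A,C) = 5 + 12 - 21 = 17 - 21 = -4. This is < 0, so the triangle inequality FAILS for these points (squared-Euclidean is not a metric).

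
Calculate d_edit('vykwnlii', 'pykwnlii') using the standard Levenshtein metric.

Let D[i][j] be the edit distance between the first i characters of 'vykwnlii' and the first j characters of 'pykwnlii', with D[i][0] = i, D[0][j] = j, and D[i][j] = D[i-1][j-1] if the characters match, else 1 + min(D[i-1][j], D[i][j-1], D[i-1][j-1]). Filling the table (rows: prefixes of 'vykwnlii', columns: prefixes of 'pykwnlii'):
     ε  p  y  k  w  n  l  i  i
  ε  0  1  2  3  4  5  6  7  8
  v  1  1  2  3  4  5  6  7  8
  y  2  2  1  2  3  4  5  6  7
  k  3  3  2  1  2  3  4  5  6
  w  4  4  3  2  1  2  3  4  5
  n  5  5  4  3  2  1  2  3  4
  l  6  6  5  4  3  2  1  2  3
  i  7  7  6  5  4  3  2  1  2
  i  8  8  7  6  5  4  3  2  1
The bottom-right entry gives D[8][8] = 1, so no sequence of fewer than 1 edit works. Backtracking through the table gives one optimal edit sequence (1 edit):
  vykwnlii → pykwnlii (sub v→p @1)
Edit distance = 1.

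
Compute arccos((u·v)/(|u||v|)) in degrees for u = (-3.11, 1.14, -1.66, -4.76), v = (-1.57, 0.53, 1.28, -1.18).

With u = (-3.11, 1.14, -1.66, -4.76), v = (-1.57, 0.53, 1.28, -1.18):
u·v = (-3.11)·(-1.57) + 1.14·0.53 + (-1.66)·1.28 + (-4.76)·(-1.18) = 4.8827 + 0.6042 + (-2.1248) + 5.6168 = 8.9789.
|u| = √((-3.11)² + 1.14² + (-1.66)² + (-4.76)²) = √(9.6721 + 1.2996 + 2.7556 + 22.6576) = √36.3849, |v| = √((-1.57)² + 0.53² + 1.28² + (-1.18)²) = √(2.4649 + 0.2809 + 1.6384 + 1.3924) = √5.7766.
cos θ = (u·v)/(|u||v|) = 8.9789/(√36.3849·√5.7766) ≈ 0.619336
θ = arccos(0.619336) ≈ 51.73°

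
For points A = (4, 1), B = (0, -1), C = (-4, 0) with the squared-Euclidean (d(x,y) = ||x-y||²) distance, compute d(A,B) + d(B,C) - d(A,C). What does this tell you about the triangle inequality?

d(A,B) = 4² + 2² = 20, d(B,C) = 4² + 1² = 17, d(A,C) = 8² + 1² = 65.
d(A,B) + d(B,C) - d(A,C) = 20 + 17 - 65 = 37 - 65 = -28. This is < 0, so the triangle inequality FAILS for these points (squared-Euclidean is not a metric).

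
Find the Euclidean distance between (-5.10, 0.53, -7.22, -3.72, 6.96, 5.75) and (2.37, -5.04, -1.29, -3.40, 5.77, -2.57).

√(Σ(x_i - y_i)²) = √((-5.1 - 2.37)² + (0.53 - (-5.04))² + (-7.22 - (-1.29))² + (-3.72 - (-3.4))² + (6.96 - 5.77)² + (5.75 - (-2.57))²)
= √((-7.47)² + 5.57² + (-5.93)² + (-0.32)² + 1.19² + 8.32²) = √(55.8009 + 31.0249 + 35.1649 + 0.1024 + 1.4161 + 69.2224) = √192.7316 ≈ 13.8828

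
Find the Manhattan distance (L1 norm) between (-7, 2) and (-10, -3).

Σ|x_i - y_i| = |-7 - (-10)| + |2 - (-3)| = 3 + 5 = 8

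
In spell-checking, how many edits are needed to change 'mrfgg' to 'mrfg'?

Let D[i][j] be the edit distance between the first i characters of 'mrfgg' and the first j characters of 'mrfg', with D[i][0] = i, D[0][j] = j, and D[i][j] = D[i-1][j-1] if the characters match, else 1 + min(D[i-1][j], D[i][j-1], D[i-1][j-1]). Filling the table (rows: prefixes of 'mrfgg', columns: prefixes of 'mrfg'):
     ε  m  r  f  g
  ε  0  1  2  3  4
  m  1  0  1  2  3
  r  2  1  0  1  2
  f  3  2  1  0  1
  g  4  3  2  1  0
  g  5  4  3  2  1
The bottom-right entry gives D[5][4] = 1, so no sequence of fewer than 1 edit works. Backtracking through the table gives one optimal edit sequence (1 edit):
  mrfgg → mrfg (del g @4)
Edit distance = 1.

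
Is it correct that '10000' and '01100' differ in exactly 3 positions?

Differing positions: 1, 2, 3. Hamming distance = 3, so the claim is true.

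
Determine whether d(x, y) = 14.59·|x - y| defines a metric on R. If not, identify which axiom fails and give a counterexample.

Yes. Since |x - y| is a metric on R and 14.59 > 0, the positive scalar multiple 14.59·|x - y| is also a metric: scaling by a positive constant preserves non-negativity, identity (d=0 ⟺ |x-y|=0 ⟺ x=y), symmetry, and the triangle inequality.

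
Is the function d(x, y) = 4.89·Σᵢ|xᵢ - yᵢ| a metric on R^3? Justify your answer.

Yes. The L1 (Manhattan) norm induces a metric on R^3, and multiplying a metric by a positive constant 4.89 > 0 preserves all four axioms: non-negativity (4.89·||x-y|| ≥ 0), identity (4.89·||x-y|| = 0 ⟺ ||x-y|| = 0 ⟺ x = y), symmetry (||x-y|| = ||y-x||), and the triangle inequality (4.89·||x-z|| ≤ 4.89·||x-y|| + 4.89·||y-z||). So d is a metric.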